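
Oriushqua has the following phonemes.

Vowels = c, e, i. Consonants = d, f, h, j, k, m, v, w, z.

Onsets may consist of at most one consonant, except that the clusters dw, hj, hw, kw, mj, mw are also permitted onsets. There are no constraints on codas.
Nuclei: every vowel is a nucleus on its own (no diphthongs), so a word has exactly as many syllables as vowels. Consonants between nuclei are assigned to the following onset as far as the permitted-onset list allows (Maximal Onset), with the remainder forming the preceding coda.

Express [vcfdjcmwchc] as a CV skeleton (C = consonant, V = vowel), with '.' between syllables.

CVCC.CV.CCV.CV

The vowels are c, c, c, c — 4 nuclei, so 4 syllables.
V1 /c/ – V2 /c/: /fdj/; trying suffixes from longest down, /j/ is the first permitted one, so coda /fd/ | onset /j/.
V2 /c/ – V3 /c/: /mw/ is a licit onset in full, so it all attaches to the next syllable.
V3 /c/ – V4 /c/: /h/ → onset of the next syllable (single consonants are always licit onsets).
Putting it together: vcfd.jc.mwc.hc.
Mapping each syllable to C/V: /vcfd/ → CVCC, /jc/ → CV, /mwc/ → CCV, /hc/ → CV.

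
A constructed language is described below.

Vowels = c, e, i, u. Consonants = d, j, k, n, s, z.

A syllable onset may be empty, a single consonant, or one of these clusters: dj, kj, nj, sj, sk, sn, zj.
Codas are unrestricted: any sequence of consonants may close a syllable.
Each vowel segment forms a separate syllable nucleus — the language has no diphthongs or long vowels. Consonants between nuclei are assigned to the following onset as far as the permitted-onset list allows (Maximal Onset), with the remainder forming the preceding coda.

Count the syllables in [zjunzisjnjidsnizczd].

The vowels are u, i, i, i, c — 5 nuclei, so 5 syllables.

5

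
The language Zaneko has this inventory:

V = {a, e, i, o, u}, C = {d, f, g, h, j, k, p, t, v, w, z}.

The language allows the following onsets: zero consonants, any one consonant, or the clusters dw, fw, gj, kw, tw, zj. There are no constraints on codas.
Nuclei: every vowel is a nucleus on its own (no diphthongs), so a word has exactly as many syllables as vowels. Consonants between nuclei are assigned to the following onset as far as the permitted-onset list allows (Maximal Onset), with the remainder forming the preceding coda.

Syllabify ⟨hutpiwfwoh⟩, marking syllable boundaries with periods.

Nuclei (vowels): u, i, o → 3 syllables.
Between /u/ (V1) and /i/ (V2): /tp/ splits as /t/ + /p/ (/p/ is the longest suffix that is a licit onset).
Between /i/ (V2) and /o/ (V3): cluster /wfw/ — the longest permitted-onset suffix is /fw/; onset = /fw/, preceding coda = /w/.

hut.piw.fwoh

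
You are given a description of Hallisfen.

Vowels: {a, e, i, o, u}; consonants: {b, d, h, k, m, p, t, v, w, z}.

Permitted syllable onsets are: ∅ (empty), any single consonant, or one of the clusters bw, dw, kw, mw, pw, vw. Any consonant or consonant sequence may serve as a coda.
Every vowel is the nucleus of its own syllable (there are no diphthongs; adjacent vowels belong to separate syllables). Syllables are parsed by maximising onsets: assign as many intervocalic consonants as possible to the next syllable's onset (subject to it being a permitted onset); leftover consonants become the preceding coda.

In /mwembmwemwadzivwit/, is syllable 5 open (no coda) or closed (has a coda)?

closed

The vowels are e, e, a, i, i — 5 nuclei, so 5 syllables.
Between /e/ (V1) and /e/ (V2): /mbmw/ — longest licit onset from the right is /mw/, leaving /mb/ as coda.
Between /e/ (V2) and /a/ (V3): /mw/ is a licit onset in full, so it all attaches to the next syllable.
Between /a/ (V3) and /i/ (V4): cluster /dz/ — the longest permitted-onset suffix is /z/; onset = /z/, preceding coda = /d/.
Between /i/ (V4) and /i/ (V5): /vw/ — entire cluster is a permitted onset → onset /vw/, coda ∅.
Putting it together: mwemb.mwe.mwad.zi.vwit.
Syllable 5 is /vwit/ with coda /t/, so it is closed.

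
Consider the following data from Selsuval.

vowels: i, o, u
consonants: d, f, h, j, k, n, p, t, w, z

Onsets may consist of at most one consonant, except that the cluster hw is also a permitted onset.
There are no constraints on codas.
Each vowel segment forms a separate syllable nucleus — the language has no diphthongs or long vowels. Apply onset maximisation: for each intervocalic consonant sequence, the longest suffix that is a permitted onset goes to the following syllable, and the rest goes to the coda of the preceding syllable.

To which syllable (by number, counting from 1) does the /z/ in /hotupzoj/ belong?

3

The vowels are o, u, o — 3 nuclei, so 3 syllables.
V1 /o/ – V2 /u/: /t/ is a single consonant, so it becomes the next onset.
V2 /u/ – V3 /o/: /pz/ splits as /p/ + /z/ (/z/ is the longest suffix that is a licit onset).
Result: ho.tup.zoj.
The /z/ is in the onset of syllable 3 (/zoj/).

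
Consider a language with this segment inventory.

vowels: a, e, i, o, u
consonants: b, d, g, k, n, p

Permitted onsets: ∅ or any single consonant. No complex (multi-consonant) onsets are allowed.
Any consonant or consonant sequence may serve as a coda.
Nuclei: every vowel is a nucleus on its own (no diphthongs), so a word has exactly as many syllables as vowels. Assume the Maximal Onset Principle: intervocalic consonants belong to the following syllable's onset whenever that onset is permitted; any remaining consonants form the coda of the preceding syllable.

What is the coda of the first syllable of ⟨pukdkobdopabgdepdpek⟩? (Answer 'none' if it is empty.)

Vowels present: u, o, o, a, e, e; each is a nucleus, giving 6 syllables.
σ1/σ2 boundary: /kdk/ — longest licit onset from the right is /k/, leaving /kd/ as coda.
σ2/σ3 boundary: cluster /bd/ — the longest permitted-onset suffix is /d/; onset = /d/, preceding coda = /b/.
σ3/σ4 boundary: /p/ is a single consonant, so it becomes the next onset.
σ4/σ5 boundary: /bgd/ splits as /bg/ + /d/ (/d/ is the longest suffix that is a licit onset).
σ5/σ6 boundary: cluster /pdp/ — the longest permitted-onset suffix is /p/; onset = /p/, preceding coda = /pd/.
Syllabification: pukd.kob.do.pabg.depd.pek.
Syllable 1 is /pukd/: onset /p/, nucleus /u/, coda /kd/.

kd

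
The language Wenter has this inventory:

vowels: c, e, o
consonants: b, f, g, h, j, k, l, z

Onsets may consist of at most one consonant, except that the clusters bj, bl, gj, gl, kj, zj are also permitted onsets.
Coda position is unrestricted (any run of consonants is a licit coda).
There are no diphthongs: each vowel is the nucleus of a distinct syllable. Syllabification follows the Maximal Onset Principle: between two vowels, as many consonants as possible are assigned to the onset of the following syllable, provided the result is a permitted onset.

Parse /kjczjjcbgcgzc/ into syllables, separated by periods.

Vowels present: c, c, c, c; each is a nucleus, giving 4 syllables.
Between /c/ (V1) and /c/ (V2): /zjj/ splits as /zj/ + /j/ (/j/ is the longest suffix that is a licit onset).
Between /c/ (V2) and /c/ (V3): cluster /bg/ — the longest permitted-onset suffix is /g/; onset = /g/, preceding coda = /b/.
Between /c/ (V3) and /c/ (V4): /gz/ — longest licit onset from the right is /z/, leaving /g/ as coda.

kjczj.jcb.gcg.zc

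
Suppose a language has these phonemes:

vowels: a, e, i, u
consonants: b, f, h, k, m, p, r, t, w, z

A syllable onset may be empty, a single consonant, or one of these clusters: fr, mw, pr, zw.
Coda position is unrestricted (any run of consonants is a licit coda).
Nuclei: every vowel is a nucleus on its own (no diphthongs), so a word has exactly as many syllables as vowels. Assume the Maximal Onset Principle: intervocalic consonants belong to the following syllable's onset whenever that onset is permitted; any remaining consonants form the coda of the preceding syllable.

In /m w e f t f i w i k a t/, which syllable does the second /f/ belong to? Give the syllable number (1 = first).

2

Vowels present: e, i, i, a; each is a nucleus, giving 4 syllables.
σ1/σ2 boundary: /ftf/ splits as /ft/ + /f/ (/f/ is the longest suffix that is a licit onset).
σ2/σ3 boundary: /w/ is a single consonant, so it becomes the next onset.
σ3/σ4 boundary: /k/ is a single consonant, so it becomes the next onset.
Result: mweft.fi.wi.kat.
The second /f/ is in the onset of syllable 2 (/fi/).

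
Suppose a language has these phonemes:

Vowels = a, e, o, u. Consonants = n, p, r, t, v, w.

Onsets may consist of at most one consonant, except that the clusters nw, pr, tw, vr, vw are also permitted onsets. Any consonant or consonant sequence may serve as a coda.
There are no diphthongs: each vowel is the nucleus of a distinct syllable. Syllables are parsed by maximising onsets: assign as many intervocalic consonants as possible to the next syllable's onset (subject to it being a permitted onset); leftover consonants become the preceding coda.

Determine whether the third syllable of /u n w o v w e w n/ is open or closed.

closed

Vowels present: u, o, e; each is a nucleus, giving 3 syllables.
V1 /u/ – V2 /o/: /nw/ is a licit onset in full, so it all attaches to the next syllable.
V2 /o/ – V3 /e/: /vw/ is a licit onset in full, so it all attaches to the next syllable.
Result: u.nwo.vwewn.
Syllable 3 is /vwewn/ with coda /wn/, so it is closed.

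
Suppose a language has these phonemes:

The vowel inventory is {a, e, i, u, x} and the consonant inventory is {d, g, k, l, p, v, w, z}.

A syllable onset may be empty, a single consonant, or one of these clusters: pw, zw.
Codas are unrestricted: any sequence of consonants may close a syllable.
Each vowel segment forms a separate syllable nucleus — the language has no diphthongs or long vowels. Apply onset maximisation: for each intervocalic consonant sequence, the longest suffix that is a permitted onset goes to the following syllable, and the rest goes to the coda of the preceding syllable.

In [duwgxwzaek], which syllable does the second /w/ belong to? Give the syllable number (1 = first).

2

Vowels present: u, x, a, e; each is a nucleus, giving 4 syllables.
Between /u/ (V1) and /x/ (V2): /wg/ — longest licit onset from the right is /g/, leaving /w/ as coda.
Between /x/ (V2) and /a/ (V3): /wz/; trying suffixes from longest down, /z/ is the first permitted one, so coda /w/ | onset /z/.
Between /a/ (V3) and /e/ (V4): hiatus — the boundary sits between the two vowels.
Result: duw.gxw.za.ek.
The second /w/ is in the coda of syllable 2 (/gxw/).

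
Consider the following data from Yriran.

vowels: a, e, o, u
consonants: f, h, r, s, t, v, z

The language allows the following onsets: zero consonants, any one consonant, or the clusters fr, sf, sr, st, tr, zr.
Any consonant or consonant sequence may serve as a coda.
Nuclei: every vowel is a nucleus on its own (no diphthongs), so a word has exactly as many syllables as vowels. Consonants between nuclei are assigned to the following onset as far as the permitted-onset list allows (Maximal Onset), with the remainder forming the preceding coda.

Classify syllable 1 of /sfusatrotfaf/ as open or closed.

Vowels present: u, a, o, a; each is a nucleus, giving 4 syllables.
V1 /u/ – V2 /a/: /s/ is a single consonant, so it becomes the next onset.
V2 /a/ – V3 /o/: cluster /tr/ — /tr/ is itself a permitted onset, so the whole cluster goes right; preceding coda = ∅.
V3 /o/ – V4 /a/: /tf/; trying suffixes from longest down, /f/ is the first permitted one, so coda /t/ | onset /f/.
So the parse is sfu.sa.trot.faf.
Syllable 1 is /sfu/; it ends in its nucleus with no coda, so it is open.

open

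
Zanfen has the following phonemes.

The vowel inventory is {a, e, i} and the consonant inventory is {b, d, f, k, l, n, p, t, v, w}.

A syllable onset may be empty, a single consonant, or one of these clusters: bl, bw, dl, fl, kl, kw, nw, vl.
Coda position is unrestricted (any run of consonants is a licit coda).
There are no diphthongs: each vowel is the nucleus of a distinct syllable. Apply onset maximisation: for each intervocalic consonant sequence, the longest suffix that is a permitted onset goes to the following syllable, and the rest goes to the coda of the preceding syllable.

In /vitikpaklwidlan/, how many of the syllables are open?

2

Nuclei (vowels): i, i, a, i, a → 5 syllables.
Between /i/ (V1) and /i/ (V2): just /t/ — single C goes to the following onset.
Between /i/ (V2) and /a/ (V3): /kp/; trying suffixes from longest down, /p/ is the first permitted one, so coda /k/ | onset /p/.
Between /a/ (V3) and /i/ (V4): /klw/ — longest licit onset from the right is /w/, leaving /kl/ as coda.
Between /i/ (V4) and /a/ (V5): cluster /dl/ — /dl/ is itself a permitted onset, so the whole cluster goes right; preceding coda = ∅.
So the parse is vi.tik.pakl.wi.dlan.
Classifying each syllable: /vi/ (open), /tik/ (closed), /pakl/ (closed), /wi/ (open), /dlan/ (closed).
Open syllables: 2.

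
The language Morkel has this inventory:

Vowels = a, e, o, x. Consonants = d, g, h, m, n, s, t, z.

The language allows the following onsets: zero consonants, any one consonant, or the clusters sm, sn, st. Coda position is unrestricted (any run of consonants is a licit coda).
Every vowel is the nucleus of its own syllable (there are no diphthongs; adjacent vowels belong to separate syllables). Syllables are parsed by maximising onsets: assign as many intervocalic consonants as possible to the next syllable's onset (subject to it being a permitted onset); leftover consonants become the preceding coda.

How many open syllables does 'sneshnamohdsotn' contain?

1

The vowels are e, a, o, o — 4 nuclei, so 4 syllables.
Between /e/ (V1) and /a/ (V2): /shn/ — longest licit onset from the right is /n/, leaving /sh/ as coda.
Between /a/ (V2) and /o/ (V3): /m/ is a single consonant, so it becomes the next onset.
Between /o/ (V3) and /o/ (V4): /hds/ — longest licit onset from the right is /s/, leaving /hd/ as coda.
Putting it together: snesh.na.mohd.sotn.
Classifying each syllable: /snesh/ (closed), /na/ (open), /mohd/ (closed), /sotn/ (closed).
Open syllables: 1.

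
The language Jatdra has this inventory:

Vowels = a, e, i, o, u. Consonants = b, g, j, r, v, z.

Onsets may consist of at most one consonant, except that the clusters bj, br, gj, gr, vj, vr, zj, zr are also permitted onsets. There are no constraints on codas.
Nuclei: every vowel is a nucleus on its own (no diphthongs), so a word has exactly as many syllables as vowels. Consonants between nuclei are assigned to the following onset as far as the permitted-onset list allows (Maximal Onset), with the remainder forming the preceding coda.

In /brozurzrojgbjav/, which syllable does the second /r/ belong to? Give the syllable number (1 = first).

2

The vowels are o, u, o, a — 4 nuclei, so 4 syllables.
/o…u/ gap (V1→V2): just /z/ — single C goes to the following onset.
/u…o/ gap (V2→V3): cluster /rzr/ — the longest permitted-onset suffix is /zr/; onset = /zr/, preceding coda = /r/.
/o…a/ gap (V3→V4): cluster /jgbj/ — the longest permitted-onset suffix is /bj/; onset = /bj/, preceding coda = /jg/.
So the parse is bro.zur.zrojg.bjav.
The second /r/ is in the coda of syllable 2 (/zur/).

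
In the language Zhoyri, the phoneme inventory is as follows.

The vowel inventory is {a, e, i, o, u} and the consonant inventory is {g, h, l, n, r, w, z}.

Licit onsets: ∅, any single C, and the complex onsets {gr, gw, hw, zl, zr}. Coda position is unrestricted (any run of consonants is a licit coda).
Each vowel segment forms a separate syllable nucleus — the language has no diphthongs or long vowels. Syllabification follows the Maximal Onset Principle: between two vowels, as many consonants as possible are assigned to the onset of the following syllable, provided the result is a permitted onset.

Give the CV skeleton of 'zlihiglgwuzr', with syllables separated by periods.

CCV.CVCC.CCVCC

The vowels are i, i, u — 3 nuclei, so 3 syllables.
σ1/σ2 boundary: /h/ is a single consonant, so it becomes the next onset.
σ2/σ3 boundary: /glgw/ — longest licit onset from the right is /gw/, leaving /gl/ as coda.
Putting it together: zli.higl.gwuzr.
Mapping each syllable to C/V: /zli/ → CCV, /higl/ → CVCC, /gwuzr/ → CCVCC.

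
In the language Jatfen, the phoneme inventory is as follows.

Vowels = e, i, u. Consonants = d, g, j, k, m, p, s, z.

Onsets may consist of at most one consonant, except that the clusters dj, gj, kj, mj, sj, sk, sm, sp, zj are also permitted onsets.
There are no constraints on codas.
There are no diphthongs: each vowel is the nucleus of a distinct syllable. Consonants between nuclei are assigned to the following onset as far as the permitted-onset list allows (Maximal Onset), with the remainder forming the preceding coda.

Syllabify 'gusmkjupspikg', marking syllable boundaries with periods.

gusm.kjup.spikg

The vowels are u, u, i — 3 nuclei, so 3 syllables.
V1 /u/ – V2 /u/: cluster /smkj/ — the longest permitted-onset suffix is /kj/; onset = /kj/, preceding coda = /sm/.
V2 /u/ – V3 /i/: /psp/ — longest licit onset from the right is /sp/, leaving /p/ as coda.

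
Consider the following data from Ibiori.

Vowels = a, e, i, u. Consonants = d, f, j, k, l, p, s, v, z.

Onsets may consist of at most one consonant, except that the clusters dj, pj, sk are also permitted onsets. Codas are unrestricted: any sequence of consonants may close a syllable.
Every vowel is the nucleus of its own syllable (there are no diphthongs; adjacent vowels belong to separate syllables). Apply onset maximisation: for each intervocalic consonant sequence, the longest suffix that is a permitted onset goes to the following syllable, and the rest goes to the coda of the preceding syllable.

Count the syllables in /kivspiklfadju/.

The vowels are i, i, a, u — 4 nuclei, so 4 syllables.

4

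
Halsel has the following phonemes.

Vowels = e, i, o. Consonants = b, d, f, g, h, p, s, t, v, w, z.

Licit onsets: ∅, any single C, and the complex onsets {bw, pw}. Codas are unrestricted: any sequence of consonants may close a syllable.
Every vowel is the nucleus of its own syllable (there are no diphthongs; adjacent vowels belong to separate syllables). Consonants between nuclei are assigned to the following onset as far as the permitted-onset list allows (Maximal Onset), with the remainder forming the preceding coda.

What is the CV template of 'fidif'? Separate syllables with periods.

Nuclei (vowels): i, i → 2 syllables.
/i…i/ gap (V1→V2): /d/ → onset of the next syllable (single consonants are always licit onsets).
Syllabification: fi.dif.
Mapping each syllable to C/V: /fi/ → CV, /dif/ → CVC.

CV.CVC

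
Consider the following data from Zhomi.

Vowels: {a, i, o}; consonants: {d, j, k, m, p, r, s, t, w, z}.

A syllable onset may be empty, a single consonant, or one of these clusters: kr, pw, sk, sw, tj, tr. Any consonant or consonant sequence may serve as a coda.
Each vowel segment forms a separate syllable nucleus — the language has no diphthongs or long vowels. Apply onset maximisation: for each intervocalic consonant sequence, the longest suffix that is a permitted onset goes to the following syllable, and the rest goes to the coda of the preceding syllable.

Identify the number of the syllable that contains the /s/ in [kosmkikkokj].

1

Nuclei (vowels): o, i, o → 3 syllables.
V1 /o/ – V2 /i/: /smk/; trying suffixes from longest down, /k/ is the first permitted one, so coda /sm/ | onset /k/.
V2 /i/ – V3 /o/: cluster /kk/ — the longest permitted-onset suffix is /k/; onset = /k/, preceding coda = /k/.
Syllabification: kosm.kik.kokj.
The /s/ is in the coda of syllable 1 (/kosm/).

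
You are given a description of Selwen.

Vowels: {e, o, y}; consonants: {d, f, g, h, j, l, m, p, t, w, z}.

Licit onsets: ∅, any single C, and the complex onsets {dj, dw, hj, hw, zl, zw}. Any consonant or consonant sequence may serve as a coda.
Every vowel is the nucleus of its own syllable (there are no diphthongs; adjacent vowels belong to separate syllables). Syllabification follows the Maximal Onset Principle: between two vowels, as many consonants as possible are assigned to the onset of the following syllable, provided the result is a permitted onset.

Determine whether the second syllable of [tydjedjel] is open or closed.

The vowels are y, e, e — 3 nuclei, so 3 syllables.
/y…e/ gap (V1→V2): /dj/ — entire cluster is a permitted onset → onset /dj/, coda ∅.
/e…e/ gap (V2→V3): /dj/ — entire cluster is a permitted onset → onset /dj/, coda ∅.
Result: ty.dje.djel.
Syllable 2 is /dje/; it ends in its nucleus with no coda, so it is open.

open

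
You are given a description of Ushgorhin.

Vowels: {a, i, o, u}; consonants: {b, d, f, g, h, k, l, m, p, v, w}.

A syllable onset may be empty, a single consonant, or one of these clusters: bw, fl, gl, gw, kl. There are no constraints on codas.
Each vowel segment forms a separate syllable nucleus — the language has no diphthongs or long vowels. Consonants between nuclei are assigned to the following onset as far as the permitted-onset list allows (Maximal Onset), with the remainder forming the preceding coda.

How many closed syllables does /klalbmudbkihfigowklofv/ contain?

5

Nuclei (vowels): a, u, i, i, o, o → 6 syllables.
/a…u/ gap (V1→V2): cluster /lbm/ — the longest permitted-onset suffix is /m/; onset = /m/, preceding coda = /lb/.
/u…i/ gap (V2→V3): /dbk/; trying suffixes from longest down, /k/ is the first permitted one, so coda /db/ | onset /k/.
/i…i/ gap (V3→V4): /hf/ splits as /h/ + /f/ (/f/ is the longest suffix that is a licit onset).
/i…o/ gap (V4→V5): /g/ is a single consonant, so it becomes the next onset.
/o…o/ gap (V5→V6): /wkl/ splits as /w/ + /kl/ (/kl/ is the longest suffix that is a licit onset).
So the parse is klalb.mudb.kih.fi.gow.klofv.
Classifying each syllable: /klalb/ (closed), /mudb/ (closed), /kih/ (closed), /fi/ (open), /gow/ (closed), /klofv/ (closed).
Closed syllables: 5.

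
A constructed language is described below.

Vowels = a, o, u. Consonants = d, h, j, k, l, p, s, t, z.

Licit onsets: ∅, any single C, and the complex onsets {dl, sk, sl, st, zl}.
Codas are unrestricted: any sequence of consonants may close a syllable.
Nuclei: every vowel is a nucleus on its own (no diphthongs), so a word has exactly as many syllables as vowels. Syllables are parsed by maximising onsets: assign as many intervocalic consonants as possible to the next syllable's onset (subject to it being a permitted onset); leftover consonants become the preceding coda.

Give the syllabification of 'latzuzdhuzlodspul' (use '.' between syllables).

lat.zuzd.hu.zlods.pul

Vowels present: a, u, u, o, u; each is a nucleus, giving 5 syllables.
V1 /a/ – V2 /u/: /tz/ — longest licit onset from the right is /z/, leaving /t/ as coda.
V2 /u/ – V3 /u/: /zdh/ — longest licit onset from the right is /h/, leaving /zd/ as coda.
V3 /u/ – V4 /o/: /zl/ — entire cluster is a permitted onset → onset /zl/, coda ∅.
V4 /o/ – V5 /u/: /dsp/ — longest licit onset from the right is /p/, leaving /ds/ as coda.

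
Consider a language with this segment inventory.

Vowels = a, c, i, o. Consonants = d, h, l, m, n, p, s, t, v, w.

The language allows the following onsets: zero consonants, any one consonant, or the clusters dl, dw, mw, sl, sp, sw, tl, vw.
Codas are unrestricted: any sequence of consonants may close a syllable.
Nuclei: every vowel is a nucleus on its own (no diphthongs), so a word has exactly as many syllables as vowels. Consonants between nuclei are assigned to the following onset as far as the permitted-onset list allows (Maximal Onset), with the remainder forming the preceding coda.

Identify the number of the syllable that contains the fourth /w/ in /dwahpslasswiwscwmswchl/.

The vowels are a, a, i, c, c — 5 nuclei, so 5 syllables.
/a…a/ gap (V1→V2): /hpsl/ splits as /hp/ + /sl/ (/sl/ is the longest suffix that is a licit onset).
/a…i/ gap (V2→V3): /ssw/; trying suffixes from longest down, /sw/ is the first permitted one, so coda /s/ | onset /sw/.
/i…c/ gap (V3→V4): cluster /ws/ — the longest permitted-onset suffix is /s/; onset = /s/, preceding coda = /w/.
/c…c/ gap (V4→V5): /wmsw/; trying suffixes from longest down, /sw/ is the first permitted one, so coda /wm/ | onset /sw/.
Result: dwahp.slas.swiw.scwm.swchl.
The fourth /w/ is in the coda of syllable 4 (/scwm/).

4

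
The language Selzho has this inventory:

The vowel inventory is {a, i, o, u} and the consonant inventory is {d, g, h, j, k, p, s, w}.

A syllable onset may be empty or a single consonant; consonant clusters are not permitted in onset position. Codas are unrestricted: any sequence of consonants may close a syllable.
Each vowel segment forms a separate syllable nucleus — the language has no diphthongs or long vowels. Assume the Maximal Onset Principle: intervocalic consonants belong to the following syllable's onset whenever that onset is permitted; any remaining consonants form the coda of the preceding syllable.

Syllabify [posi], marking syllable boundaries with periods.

Nuclei (vowels): o, i → 2 syllables.
σ1/σ2 boundary: /s/ is a single consonant, so it becomes the next onset.

po.si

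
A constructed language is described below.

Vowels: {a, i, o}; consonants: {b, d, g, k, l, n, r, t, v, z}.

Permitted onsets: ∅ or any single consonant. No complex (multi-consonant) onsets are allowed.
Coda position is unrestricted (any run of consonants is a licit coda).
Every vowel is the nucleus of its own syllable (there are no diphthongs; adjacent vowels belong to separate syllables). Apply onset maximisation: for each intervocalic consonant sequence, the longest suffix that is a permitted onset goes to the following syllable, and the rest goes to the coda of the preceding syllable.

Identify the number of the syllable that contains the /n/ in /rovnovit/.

2

Vowels present: o, o, i; each is a nucleus, giving 3 syllables.
V1 /o/ – V2 /o/: cluster /vn/ — the longest permitted-onset suffix is /n/; onset = /n/, preceding coda = /v/.
V2 /o/ – V3 /i/: /v/ → onset of the next syllable (single consonants are always licit onsets).
Putting it together: rov.no.vit.
The /n/ is in the onset of syllable 2 (/no/).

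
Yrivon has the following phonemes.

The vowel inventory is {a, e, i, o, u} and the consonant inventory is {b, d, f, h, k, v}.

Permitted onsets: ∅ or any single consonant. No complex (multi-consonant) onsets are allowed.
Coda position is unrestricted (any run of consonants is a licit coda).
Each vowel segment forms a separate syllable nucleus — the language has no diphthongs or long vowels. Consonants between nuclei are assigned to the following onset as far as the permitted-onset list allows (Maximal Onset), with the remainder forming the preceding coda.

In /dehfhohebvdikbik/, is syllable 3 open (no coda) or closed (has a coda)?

closed

The vowels are e, o, e, i, i — 5 nuclei, so 5 syllables.
V1 /e/ – V2 /o/: /hfh/ splits as /hf/ + /h/ (/h/ is the longest suffix that is a licit onset).
V2 /o/ – V3 /e/: /h/ is a single consonant, so it becomes the next onset.
V3 /e/ – V4 /i/: /bvd/; trying suffixes from longest down, /d/ is the first permitted one, so coda /bv/ | onset /d/.
V4 /i/ – V5 /i/: /kb/ — longest licit onset from the right is /b/, leaving /k/ as coda.
Result: dehf.ho.hebv.dik.bik.
Syllable 3 is /hebv/ with coda /bv/, so it is closed.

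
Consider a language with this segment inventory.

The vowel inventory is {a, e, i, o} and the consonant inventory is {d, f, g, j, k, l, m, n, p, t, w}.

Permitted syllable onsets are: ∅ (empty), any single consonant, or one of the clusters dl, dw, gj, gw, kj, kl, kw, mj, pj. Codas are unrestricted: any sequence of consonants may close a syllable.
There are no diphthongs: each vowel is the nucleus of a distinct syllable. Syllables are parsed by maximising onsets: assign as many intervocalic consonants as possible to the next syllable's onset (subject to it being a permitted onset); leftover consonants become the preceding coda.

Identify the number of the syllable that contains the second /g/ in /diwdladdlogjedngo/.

5

Nuclei (vowels): i, a, o, e, o → 5 syllables.
Between /i/ (V1) and /a/ (V2): cluster /wdl/ — the longest permitted-onset suffix is /dl/; onset = /dl/, preceding coda = /w/.
Between /a/ (V2) and /o/ (V3): /ddl/ splits as /d/ + /dl/ (/dl/ is the longest suffix that is a licit onset).
Between /o/ (V3) and /e/ (V4): /gj/ is a licit onset in full, so it all attaches to the next syllable.
Between /e/ (V4) and /o/ (V5): cluster /dng/ — the longest permitted-onset suffix is /g/; onset = /g/, preceding coda = /dn/.
Syllabification: diw.dlad.dlo.gjedn.go.
The second /g/ is in the onset of syllable 5 (/go/).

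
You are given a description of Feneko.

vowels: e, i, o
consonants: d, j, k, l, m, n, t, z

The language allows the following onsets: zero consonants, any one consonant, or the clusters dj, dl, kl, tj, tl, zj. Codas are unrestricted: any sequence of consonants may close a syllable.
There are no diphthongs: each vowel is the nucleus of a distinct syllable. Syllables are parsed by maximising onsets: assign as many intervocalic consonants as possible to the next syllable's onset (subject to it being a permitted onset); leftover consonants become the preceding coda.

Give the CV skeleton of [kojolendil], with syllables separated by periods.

CV.CV.CVC.CVC

Vowels present: o, o, e, i; each is a nucleus, giving 4 syllables.
/o…o/ gap (V1→V2): just /j/ — single C goes to the following onset.
/o…e/ gap (V2→V3): just /l/ — single C goes to the following onset.
/e…i/ gap (V3→V4): /nd/; trying suffixes from longest down, /d/ is the first permitted one, so coda /n/ | onset /d/.
So the parse is ko.jo.len.dil.
Mapping each syllable to C/V: /ko/ → CV, /jo/ → CV, /len/ → CVC, /dil/ → CVC.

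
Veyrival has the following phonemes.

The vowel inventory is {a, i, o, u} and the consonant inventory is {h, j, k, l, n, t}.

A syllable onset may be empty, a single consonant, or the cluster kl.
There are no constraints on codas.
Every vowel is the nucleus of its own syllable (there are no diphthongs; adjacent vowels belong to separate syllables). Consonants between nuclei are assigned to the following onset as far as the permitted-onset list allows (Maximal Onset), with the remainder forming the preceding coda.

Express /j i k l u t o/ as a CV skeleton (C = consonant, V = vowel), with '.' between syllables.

CV.CCV.CV

The vowels are i, u, o — 3 nuclei, so 3 syllables.
Between /i/ (V1) and /u/ (V2): /kl/ — entire cluster is a permitted onset → onset /kl/, coda ∅.
Between /u/ (V2) and /o/ (V3): /t/ is a single consonant, so it becomes the next onset.
So the parse is ji.klu.to.
Mapping each syllable to C/V: /ji/ → CV, /klu/ → CCV, /to/ → CV.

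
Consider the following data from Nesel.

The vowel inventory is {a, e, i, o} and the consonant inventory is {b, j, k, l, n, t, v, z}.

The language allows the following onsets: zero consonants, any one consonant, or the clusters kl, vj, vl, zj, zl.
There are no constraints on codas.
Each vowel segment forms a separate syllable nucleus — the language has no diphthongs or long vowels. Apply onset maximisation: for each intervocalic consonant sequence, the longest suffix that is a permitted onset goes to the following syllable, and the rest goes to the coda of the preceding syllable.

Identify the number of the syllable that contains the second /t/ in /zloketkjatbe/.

3

Vowels present: o, e, a, e; each is a nucleus, giving 4 syllables.
σ1/σ2 boundary: /k/ → onset of the next syllable (single consonants are always licit onsets).
σ2/σ3 boundary: /tkj/ — longest licit onset from the right is /j/, leaving /tk/ as coda.
σ3/σ4 boundary: /tb/ splits as /t/ + /b/ (/b/ is the longest suffix that is a licit onset).
Result: zlo.ketk.jat.be.
The second /t/ is in the coda of syllable 3 (/jat/).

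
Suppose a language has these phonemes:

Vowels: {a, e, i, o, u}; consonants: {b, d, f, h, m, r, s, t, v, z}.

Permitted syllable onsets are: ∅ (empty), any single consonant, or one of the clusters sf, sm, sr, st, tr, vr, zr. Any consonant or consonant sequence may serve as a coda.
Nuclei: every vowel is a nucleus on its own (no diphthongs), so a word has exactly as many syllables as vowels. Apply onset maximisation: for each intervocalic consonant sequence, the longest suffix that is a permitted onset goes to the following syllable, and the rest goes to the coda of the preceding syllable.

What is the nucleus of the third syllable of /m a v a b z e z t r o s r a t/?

e

Vowels present: a, a, e, o, a; each is a nucleus, giving 5 syllables.
The third nucleus (vowel 3 from the left) is /e/.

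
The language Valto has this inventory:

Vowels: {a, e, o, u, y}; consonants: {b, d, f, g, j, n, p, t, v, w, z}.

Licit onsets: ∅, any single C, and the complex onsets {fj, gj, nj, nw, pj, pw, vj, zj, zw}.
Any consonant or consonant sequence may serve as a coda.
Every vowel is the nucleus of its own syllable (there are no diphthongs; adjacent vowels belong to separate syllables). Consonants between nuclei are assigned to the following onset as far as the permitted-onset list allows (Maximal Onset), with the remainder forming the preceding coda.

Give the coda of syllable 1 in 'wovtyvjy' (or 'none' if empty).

Nuclei (vowels): o, y, y → 3 syllables.
Between /o/ (V1) and /y/ (V2): /vt/ splits as /v/ + /t/ (/t/ is the longest suffix that is a licit onset).
Between /y/ (V2) and /y/ (V3): cluster /vj/ — /vj/ is itself a permitted onset, so the whole cluster goes right; preceding coda = ∅.
So the parse is wov.ty.vjy.
Syllable 1 is /wov/: onset /w/, nucleus /o/, coda /v/.

v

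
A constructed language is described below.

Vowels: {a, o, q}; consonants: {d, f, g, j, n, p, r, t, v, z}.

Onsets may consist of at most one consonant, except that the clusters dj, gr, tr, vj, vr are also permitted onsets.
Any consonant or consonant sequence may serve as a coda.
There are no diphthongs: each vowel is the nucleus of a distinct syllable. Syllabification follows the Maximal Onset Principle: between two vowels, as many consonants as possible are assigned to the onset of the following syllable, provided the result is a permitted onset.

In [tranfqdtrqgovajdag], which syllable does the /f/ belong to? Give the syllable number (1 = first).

2

The vowels are a, q, q, o, a, a — 6 nuclei, so 6 syllables.
/a…q/ gap (V1→V2): cluster /nf/ — the longest permitted-onset suffix is /f/; onset = /f/, preceding coda = /n/.
/q…q/ gap (V2→V3): /dtr/; trying suffixes from longest down, /tr/ is the first permitted one, so coda /d/ | onset /tr/.
/q…o/ gap (V3→V4): /g/ is a single consonant, so it becomes the next onset.
/o…a/ gap (V4→V5): /v/ → onset of the next syllable (single consonants are always licit onsets).
/a…a/ gap (V5→V6): /jd/ — longest licit onset from the right is /d/, leaving /j/ as coda.
So the parse is tran.fqd.trq.go.vaj.dag.
The /f/ is in the onset of syllable 2 (/fqd/).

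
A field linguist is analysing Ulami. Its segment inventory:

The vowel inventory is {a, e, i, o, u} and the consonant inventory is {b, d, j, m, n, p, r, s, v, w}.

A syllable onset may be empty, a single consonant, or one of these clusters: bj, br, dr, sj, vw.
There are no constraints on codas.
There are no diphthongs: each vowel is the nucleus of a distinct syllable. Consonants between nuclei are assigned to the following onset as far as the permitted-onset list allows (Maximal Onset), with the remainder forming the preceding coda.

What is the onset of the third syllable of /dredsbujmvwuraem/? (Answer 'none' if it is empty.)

vw

The vowels are e, u, u, a, e — 5 nuclei, so 5 syllables.
V1 /e/ – V2 /u/: /dsb/; trying suffixes from longest down, /b/ is the first permitted one, so coda /ds/ | onset /b/.
V2 /u/ – V3 /u/: /jmvw/ — longest licit onset from the right is /vw/, leaving /jm/ as coda.
V3 /u/ – V4 /a/: /r/ is a single consonant, so it becomes the next onset.
V4 /a/ – V5 /e/: nothing intervenes; syllable break is V.V.
So the parse is dreds.bujm.vwu.ra.em.
Syllable 3 is /vwu/: onset /vw/, nucleus /u/, coda ∅.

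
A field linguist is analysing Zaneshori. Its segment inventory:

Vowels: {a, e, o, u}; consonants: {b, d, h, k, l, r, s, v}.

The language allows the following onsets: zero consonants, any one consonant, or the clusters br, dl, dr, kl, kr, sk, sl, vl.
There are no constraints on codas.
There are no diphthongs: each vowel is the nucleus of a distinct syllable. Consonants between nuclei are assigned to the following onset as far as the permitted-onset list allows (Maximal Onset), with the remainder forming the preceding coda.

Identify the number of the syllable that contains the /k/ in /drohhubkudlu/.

3

Vowels present: o, u, u, u; each is a nucleus, giving 4 syllables.
/o…u/ gap (V1→V2): /hh/ splits as /h/ + /h/ (/h/ is the longest suffix that is a licit onset).
/u…u/ gap (V2→V3): /bk/; trying suffixes from longest down, /k/ is the first permitted one, so coda /b/ | onset /k/.
/u…u/ gap (V3→V4): /dl/ is a licit onset in full, so it all attaches to the next syllable.
Syllabification: droh.hub.ku.dlu.
The /k/ is in the onset of syllable 3 (/ku/).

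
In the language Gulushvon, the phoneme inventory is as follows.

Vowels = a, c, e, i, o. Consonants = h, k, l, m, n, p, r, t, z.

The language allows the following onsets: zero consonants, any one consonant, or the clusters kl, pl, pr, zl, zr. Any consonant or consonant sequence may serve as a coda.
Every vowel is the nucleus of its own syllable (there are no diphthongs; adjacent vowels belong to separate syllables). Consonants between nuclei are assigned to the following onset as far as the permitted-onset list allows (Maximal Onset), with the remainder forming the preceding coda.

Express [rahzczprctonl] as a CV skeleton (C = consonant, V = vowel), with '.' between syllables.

CVC.CVC.CCV.CVCC

Vowels present: a, c, c, o; each is a nucleus, giving 4 syllables.
V1 /a/ – V2 /c/: cluster /hz/ — the longest permitted-onset suffix is /z/; onset = /z/, preceding coda = /h/.
V2 /c/ – V3 /c/: /zpr/ splits as /z/ + /pr/ (/pr/ is the longest suffix that is a licit onset).
V3 /c/ – V4 /o/: just /t/ — single C goes to the following onset.
Result: rah.zcz.prc.tonl.
Mapping each syllable to C/V: /rah/ → CVC, /zcz/ → CVC, /prc/ → CCV, /tonl/ → CVCC.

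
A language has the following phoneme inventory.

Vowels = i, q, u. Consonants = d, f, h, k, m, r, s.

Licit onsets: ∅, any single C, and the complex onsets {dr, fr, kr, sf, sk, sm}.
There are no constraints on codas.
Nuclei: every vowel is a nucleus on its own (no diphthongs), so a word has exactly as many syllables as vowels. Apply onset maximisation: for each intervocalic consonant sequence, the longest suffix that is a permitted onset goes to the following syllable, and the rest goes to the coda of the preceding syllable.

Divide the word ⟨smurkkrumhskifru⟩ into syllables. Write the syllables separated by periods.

smurk.krumh.ski.fru

The vowels are u, u, i, u — 4 nuclei, so 4 syllables.
σ1/σ2 boundary: /rkkr/ splits as /rk/ + /kr/ (/kr/ is the longest suffix that is a licit onset).
σ2/σ3 boundary: /mhsk/ — longest licit onset from the right is /sk/, leaving /mh/ as coda.
σ3/σ4 boundary: /fr/ is a licit onset in full, so it all attaches to the next syllable.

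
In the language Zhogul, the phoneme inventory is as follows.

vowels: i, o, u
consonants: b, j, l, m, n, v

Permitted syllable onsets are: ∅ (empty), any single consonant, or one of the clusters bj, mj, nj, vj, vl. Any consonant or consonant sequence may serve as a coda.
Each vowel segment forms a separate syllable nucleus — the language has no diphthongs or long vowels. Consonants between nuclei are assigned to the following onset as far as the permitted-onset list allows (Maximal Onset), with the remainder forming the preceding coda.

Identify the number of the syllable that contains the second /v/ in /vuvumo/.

2

The vowels are u, u, o — 3 nuclei, so 3 syllables.
/u…u/ gap (V1→V2): /v/ is a single consonant, so it becomes the next onset.
/u…o/ gap (V2→V3): /m/ → onset of the next syllable (single consonants are always licit onsets).
Putting it together: vu.vu.mo.
The second /v/ is in the onset of syllable 2 (/vu/).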